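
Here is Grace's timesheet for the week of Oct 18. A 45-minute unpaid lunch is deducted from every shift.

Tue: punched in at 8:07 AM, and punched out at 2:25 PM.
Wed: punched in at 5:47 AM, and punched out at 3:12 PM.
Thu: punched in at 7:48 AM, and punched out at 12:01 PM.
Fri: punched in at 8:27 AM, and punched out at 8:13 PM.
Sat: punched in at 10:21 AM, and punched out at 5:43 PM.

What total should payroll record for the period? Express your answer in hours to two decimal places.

Tue: 8:07 AM–2:25 PM = 6 h 18 min; less 45 min break → 5 h 33 min
Wed: 5:47 AM–3:12 PM = 9 h 25 min; less 45 min break → 8 h 40 min
Thu: 7:48 AM–12:01 PM = 4 h 13 min; less 45 min break → 3 h 28 min
Fri: 8:27 AM–8:13 PM = 11 h 46 min; less 45 min break → 11 h 1 min
Sat: 10:21 AM–5:43 PM = 7 h 22 min; less 45 min break → 6 h 37 min
Total: 5 h 33 min + 8 h 40 min + 3 h 28 min + 11 h 1 min + 6 h 37 min = 35 h 19 min.

35.32 hours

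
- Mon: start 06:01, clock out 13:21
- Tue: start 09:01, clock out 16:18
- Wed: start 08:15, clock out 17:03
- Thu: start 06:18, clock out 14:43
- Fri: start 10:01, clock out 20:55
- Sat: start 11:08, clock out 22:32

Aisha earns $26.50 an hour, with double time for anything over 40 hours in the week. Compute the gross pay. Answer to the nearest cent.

$1809.07

Mon: 06:01–13:21 = 7 h 20 min
Tue: 09:01–16:18 = 7 h 17 min
Wed: 08:15–17:03 = 8 h 48 min
Thu: 06:18–14:43 = 8 h 25 min
Fri: 10:01–20:55 = 10 h 54 min
Sat: 11:08–22:32 = 11 h 24 min
Total worked: 54 h 8 min = 3248 min.
Regular 40 h 0 min = 2400 min at $26.50/h; overtime 14 h 8 min = 848 min at $53.00/h.
Pay = (2400 × $26.50 + 848 × $53.00) ÷ 60 = $1809.07.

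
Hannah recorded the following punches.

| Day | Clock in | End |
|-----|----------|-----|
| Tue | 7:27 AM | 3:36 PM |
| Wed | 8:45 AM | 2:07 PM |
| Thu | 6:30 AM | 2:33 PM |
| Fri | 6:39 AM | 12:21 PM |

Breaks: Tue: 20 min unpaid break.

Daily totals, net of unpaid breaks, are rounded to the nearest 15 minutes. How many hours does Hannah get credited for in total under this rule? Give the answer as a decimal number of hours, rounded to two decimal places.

Tue: 7:27 AM–3:36 PM = 8 h 9 min − 20 min = 7 h 49 min → rounds to 7 h 45 min
Wed: 8:45 AM–2:07 PM = 5 h 22 min → rounds to 5 h 15 min
Thu: 6:30 AM–2:33 PM = 8 h 3 min → rounds to 8 h 0 min
Fri: 6:39 AM–12:21 PM = 5 h 42 min → rounds to 5 h 45 min
Total credited: 26 h 45 min.

26.75 hours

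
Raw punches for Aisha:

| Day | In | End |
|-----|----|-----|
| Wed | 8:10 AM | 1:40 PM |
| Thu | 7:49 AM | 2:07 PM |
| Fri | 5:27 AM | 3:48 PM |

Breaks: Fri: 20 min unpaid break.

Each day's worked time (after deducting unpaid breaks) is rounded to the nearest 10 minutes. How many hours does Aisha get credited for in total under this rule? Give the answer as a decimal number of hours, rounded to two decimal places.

21.83 hours

Wed: 8:10 AM–1:40 PM = 5 h 30 min → rounds to 5 h 30 min
Thu: 7:49 AM–2:07 PM = 6 h 18 min → rounds to 6 h 20 min
Fri: 5:27 AM–3:48 PM = 10 h 21 min − 20 min = 10 h 1 min → rounds to 10 h 0 min
Total credited: 21 h 50 min.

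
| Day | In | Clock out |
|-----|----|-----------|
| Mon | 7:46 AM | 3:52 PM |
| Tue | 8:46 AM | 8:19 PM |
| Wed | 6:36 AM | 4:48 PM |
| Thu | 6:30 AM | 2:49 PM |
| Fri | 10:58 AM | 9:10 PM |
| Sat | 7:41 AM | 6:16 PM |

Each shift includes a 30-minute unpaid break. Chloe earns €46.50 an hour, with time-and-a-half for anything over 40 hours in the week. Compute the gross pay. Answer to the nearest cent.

Mon: 7:46 AM–3:52 PM = 8 h 6 min; less 30 min break → 7 h 36 min
Tue: 8:46 AM–8:19 PM = 11 h 33 min; less 30 min break → 11 h 3 min
Wed: 6:36 AM–4:48 PM = 10 h 12 min; less 30 min break → 9 h 42 min
Thu: 6:30 AM–2:49 PM = 8 h 19 min; less 30 min break → 7 h 49 min
Fri: 10:58 AM–9:10 PM = 10 h 12 min; less 30 min break → 9 h 42 min
Sat: 7:41 AM–6:16 PM = 10 h 35 min; less 30 min break → 10 h 5 min
Total worked: 55 h 57 min = 3357 min.
Regular 40 h 0 min = 2400 min at €46.50/h; overtime 15 h 57 min = 957 min at €69.75/h.
Pay = (2400 × €46.50 + 957 × €69.75) ÷ 60 = €2972.51.

€2972.51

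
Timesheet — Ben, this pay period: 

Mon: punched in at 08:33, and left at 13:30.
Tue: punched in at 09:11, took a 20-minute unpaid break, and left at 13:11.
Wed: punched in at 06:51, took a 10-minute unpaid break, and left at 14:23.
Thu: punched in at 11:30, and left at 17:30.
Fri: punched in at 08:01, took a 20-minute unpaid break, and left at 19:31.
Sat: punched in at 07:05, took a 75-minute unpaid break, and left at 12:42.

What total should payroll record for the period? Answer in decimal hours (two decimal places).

Mon: 08:33–13:30 = 4 h 57 min
Tue: 09:11–13:11 = 4 h 0 min; less 20 min break → 3 h 40 min
Wed: 06:51–14:23 = 7 h 32 min; less 10 min break → 7 h 22 min
Thu: 11:30–17:30 = 6 h 0 min
Fri: 08:01–19:31 = 11 h 30 min; less 20 min break → 11 h 10 min
Sat: 07:05–12:42 = 5 h 37 min; less 75 min break → 4 h 22 min
Total: 4 h 57 min + 3 h 40 min + 7 h 22 min + 6 h 0 min + 11 h 10 min + 4 h 22 min = 37 h 31 min.

37.52 hours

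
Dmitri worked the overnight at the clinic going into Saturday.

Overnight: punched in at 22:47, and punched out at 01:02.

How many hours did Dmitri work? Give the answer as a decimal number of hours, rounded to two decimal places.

Overnight: 22:47 → midnight = 1 h 13 min; midnight → 01:02 = 1 h 2 min; span 2 h 15 min

2.25 hours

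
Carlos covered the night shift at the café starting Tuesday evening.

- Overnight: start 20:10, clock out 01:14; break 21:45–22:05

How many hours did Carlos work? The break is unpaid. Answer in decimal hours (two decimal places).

4.73 hours

Overnight: 20:10 → midnight = 3 h 50 min; midnight → 01:14 = 1 h 14 min; span 5 h 4 min; less 20 min break → 4 h 44 min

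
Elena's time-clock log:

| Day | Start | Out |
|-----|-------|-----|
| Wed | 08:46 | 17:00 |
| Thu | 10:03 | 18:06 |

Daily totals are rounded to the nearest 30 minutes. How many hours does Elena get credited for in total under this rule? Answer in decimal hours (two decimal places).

Wed: 08:46–17:00 = 8 h 14 min → rounds to 8 h 0 min
Thu: 10:03–18:06 = 8 h 3 min → rounds to 8 h 0 min
Total credited: 16 h 0 min.

16.00 hours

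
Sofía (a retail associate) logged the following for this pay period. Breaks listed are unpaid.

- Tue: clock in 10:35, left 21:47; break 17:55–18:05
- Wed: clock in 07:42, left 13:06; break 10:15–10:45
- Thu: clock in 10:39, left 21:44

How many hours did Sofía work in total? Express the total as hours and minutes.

Tue: 10:35–21:47 = 11 h 12 min; less 10 min break → 11 h 2 min
Wed: 07:42–13:06 = 5 h 24 min; less 30 min break → 4 h 54 min
Thu: 10:39–21:44 = 11 h 5 min
Total: 11 h 2 min + 4 h 54 min + 11 h 5 min = 27 h 1 min.

27 h 1 min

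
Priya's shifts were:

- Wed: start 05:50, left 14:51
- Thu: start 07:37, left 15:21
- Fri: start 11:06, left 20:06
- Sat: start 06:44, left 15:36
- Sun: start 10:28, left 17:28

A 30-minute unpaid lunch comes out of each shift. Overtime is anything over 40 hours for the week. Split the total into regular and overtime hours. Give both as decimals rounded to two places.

Regular 39.12 hours, overtime 0.00 hours

Wed: 05:50–14:51 = 9 h 1 min; less 30 min break → 8 h 31 min
Thu: 07:37–15:21 = 7 h 44 min; less 30 min break → 7 h 14 min
Fri: 11:06–20:06 = 9 h 0 min; less 30 min break → 8 h 30 min
Sat: 06:44–15:36 = 8 h 52 min; less 30 min break → 8 h 22 min
Sun: 10:28–17:28 = 7 h 0 min; less 30 min break → 6 h 30 min
Total worked: 39 h 7 min = 39.12 h.
Threshold 40 h → overtime 0 h 0 min, regular 39 h 7 min.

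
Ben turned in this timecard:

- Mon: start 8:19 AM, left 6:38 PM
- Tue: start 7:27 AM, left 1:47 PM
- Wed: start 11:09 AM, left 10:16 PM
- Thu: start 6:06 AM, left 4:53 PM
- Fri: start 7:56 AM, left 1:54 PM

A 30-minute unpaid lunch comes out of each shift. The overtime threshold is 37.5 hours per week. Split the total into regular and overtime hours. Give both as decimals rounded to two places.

Regular 37.50 hours, overtime 4.52 hours

Mon: 8:19 AM–6:38 PM = 10 h 19 min; less 30 min break → 9 h 49 min
Tue: 7:27 AM–1:47 PM = 6 h 20 min; less 30 min break → 5 h 50 min
Wed: 11:09 AM–10:16 PM = 11 h 7 min; less 30 min break → 10 h 37 min
Thu: 6:06 AM–4:53 PM = 10 h 47 min; less 30 min break → 10 h 17 min
Fri: 7:56 AM–1:54 PM = 5 h 58 min; less 30 min break → 5 h 28 min
Total worked: 42 h 1 min = 42.02 h.
Threshold 37.5 h → overtime 4 h 31 min, regular 37 h 30 min.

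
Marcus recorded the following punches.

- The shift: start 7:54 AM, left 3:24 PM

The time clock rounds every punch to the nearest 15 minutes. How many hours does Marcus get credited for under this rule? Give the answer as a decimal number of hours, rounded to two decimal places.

The shift: in 7:54 AM→8:00 AM, out 3:24 PM→3:30 PM; 7 h 30 min

7.50 hours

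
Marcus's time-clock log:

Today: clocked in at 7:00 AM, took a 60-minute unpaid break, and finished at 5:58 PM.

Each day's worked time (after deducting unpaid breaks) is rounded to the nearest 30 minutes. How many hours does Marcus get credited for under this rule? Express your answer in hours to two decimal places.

Today: 7:00 AM–5:58 PM = 10 h 58 min − 60 min = 9 h 58 min → rounds to 10 h 0 min

10.00 hours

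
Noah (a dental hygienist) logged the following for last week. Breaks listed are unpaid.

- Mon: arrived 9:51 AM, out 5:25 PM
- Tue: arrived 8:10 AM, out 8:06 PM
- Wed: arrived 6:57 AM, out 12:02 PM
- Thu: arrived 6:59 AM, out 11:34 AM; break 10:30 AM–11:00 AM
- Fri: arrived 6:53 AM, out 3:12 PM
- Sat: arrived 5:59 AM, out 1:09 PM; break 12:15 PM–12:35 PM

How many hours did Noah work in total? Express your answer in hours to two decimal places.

Mon: 9:51 AM–5:25 PM = 7 h 34 min
Tue: 8:10 AM–8:06 PM = 11 h 56 min
Wed: 6:57 AM–12:02 PM = 5 h 5 min
Thu: 6:59 AM–11:34 AM = 4 h 35 min; less 30 min break → 4 h 5 min
Fri: 6:53 AM–3:12 PM = 8 h 19 min
Sat: 5:59 AM–1:09 PM = 7 h 10 min; less 20 min break → 6 h 50 min
Total: 7 h 34 min + 11 h 56 min + 5 h 5 min + 4 h 5 min + 8 h 19 min + 6 h 50 min = 43 h 49 min.

43.82 hours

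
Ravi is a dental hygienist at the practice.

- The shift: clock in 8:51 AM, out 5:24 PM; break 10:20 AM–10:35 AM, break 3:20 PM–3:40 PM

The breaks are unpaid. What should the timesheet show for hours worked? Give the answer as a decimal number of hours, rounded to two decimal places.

7.97 hours

The shift: 8:51 AM–5:24 PM = 8 h 33 min; less 35 min break → 7 h 58 min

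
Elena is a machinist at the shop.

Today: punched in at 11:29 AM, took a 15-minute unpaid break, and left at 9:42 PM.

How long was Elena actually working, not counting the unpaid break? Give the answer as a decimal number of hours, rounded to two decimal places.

Today: 11:29 AM–9:42 PM = 10 h 13 min; less 15 min break → 9 h 58 min

9.97 hours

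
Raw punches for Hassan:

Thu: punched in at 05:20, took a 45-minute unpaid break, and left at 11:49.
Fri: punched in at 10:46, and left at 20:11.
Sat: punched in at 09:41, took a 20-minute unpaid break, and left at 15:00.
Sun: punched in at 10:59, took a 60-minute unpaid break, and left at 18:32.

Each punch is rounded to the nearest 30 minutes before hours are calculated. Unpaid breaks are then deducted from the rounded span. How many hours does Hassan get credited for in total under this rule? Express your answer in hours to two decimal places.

26.42 hours

Thu: in 05:20→05:30, out 11:49→12:00; 6 h 30 min − 45 min = 5 h 45 min
Fri: in 10:46→11:00, out 20:11→20:00; 9 h 0 min
Sat: in 09:41→09:30, out 15:00→15:00; 5 h 30 min − 20 min = 5 h 10 min
Sun: in 10:59→11:00, out 18:32→18:30; 7 h 30 min − 60 min = 6 h 30 min
Total credited: 26 h 25 min.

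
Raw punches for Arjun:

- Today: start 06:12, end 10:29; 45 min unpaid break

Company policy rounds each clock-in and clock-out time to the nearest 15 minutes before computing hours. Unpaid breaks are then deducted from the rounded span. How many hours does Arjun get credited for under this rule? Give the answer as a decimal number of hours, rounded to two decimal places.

Today: in 06:12→06:15, out 10:29→10:30; 4 h 15 min − 45 min = 3 h 30 min

3.50 hours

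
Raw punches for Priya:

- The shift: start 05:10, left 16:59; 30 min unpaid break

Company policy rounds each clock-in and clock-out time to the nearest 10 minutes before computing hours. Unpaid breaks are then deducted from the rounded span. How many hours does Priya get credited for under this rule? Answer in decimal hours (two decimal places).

11.33 hours

The shift: in 05:10→05:10, out 16:59→17:00; 11 h 50 min − 30 min = 11 h 20 min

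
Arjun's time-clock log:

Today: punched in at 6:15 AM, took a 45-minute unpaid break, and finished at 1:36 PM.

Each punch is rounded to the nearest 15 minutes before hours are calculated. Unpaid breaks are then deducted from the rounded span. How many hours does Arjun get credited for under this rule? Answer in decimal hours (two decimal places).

Today: in 6:15 AM→6:15 AM, out 1:36 PM→1:30 PM; 7 h 15 min − 45 min = 6 h 30 min

6.50 hours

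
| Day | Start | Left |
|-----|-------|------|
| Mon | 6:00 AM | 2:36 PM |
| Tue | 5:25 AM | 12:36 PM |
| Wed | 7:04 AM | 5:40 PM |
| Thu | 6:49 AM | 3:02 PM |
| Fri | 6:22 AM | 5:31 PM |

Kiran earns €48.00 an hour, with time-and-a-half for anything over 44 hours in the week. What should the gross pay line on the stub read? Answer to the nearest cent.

€2238.00

Mon: 6:00 AM–2:36 PM = 8 h 36 min
Tue: 5:25 AM–12:36 PM = 7 h 11 min
Wed: 7:04 AM–5:40 PM = 10 h 36 min
Thu: 6:49 AM–3:02 PM = 8 h 13 min
Fri: 6:22 AM–5:31 PM = 11 h 9 min
Total worked: 45 h 45 min = 2745 min.
Regular 44 h 0 min = 2640 min at €48.00/h; overtime 1 h 45 min = 105 min at €72.00/h.
Pay = (2640 × €48.00 + 105 × €72.00) ÷ 60 = €2238.00.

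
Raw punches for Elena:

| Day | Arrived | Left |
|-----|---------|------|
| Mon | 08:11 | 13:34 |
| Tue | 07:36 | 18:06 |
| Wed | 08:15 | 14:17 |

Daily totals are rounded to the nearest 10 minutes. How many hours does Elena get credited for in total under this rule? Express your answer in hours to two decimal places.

Mon: 08:11–13:34 = 5 h 23 min → rounds to 5 h 20 min
Tue: 07:36–18:06 = 10 h 30 min → rounds to 10 h 30 min
Wed: 08:15–14:17 = 6 h 2 min → rounds to 6 h 0 min
Total credited: 21 h 50 min.

21.83 hours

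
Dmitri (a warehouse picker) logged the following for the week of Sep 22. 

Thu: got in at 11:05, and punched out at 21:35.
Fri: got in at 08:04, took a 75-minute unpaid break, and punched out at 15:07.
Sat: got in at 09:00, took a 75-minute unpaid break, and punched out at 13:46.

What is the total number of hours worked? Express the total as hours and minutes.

19 h 49 min

Thu: 11:05–21:35 = 10 h 30 min
Fri: 08:04–15:07 = 7 h 3 min; less 75 min break → 5 h 48 min
Sat: 09:00–13:46 = 4 h 46 min; less 75 min break → 3 h 31 min
Total: 10 h 30 min + 5 h 48 min + 3 h 31 min = 19 h 49 min.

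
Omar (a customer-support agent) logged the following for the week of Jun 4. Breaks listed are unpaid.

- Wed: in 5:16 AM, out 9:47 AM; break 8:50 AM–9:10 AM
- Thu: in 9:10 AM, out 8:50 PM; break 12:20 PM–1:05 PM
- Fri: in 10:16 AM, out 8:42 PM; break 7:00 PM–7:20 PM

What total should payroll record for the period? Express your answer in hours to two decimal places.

25.20 hours

Wed: 5:16 AM–9:47 AM = 4 h 31 min; less 20 min break → 4 h 11 min
Thu: 9:10 AM–8:50 PM = 11 h 40 min; less 45 min break → 10 h 55 min
Fri: 10:16 AM–8:42 PM = 10 h 26 min; less 20 min break → 10 h 6 min
Total: 4 h 11 min + 10 h 55 min + 10 h 6 min = 25 h 12 min.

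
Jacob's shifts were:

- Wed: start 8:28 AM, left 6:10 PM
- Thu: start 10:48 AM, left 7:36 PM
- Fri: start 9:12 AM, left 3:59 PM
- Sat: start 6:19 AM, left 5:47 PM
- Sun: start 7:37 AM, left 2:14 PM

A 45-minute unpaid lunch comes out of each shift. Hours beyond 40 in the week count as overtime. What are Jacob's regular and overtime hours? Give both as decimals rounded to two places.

Wed: 8:28 AM–6:10 PM = 9 h 42 min; less 45 min break → 8 h 57 min
Thu: 10:48 AM–7:36 PM = 8 h 48 min; less 45 min break → 8 h 3 min
Fri: 9:12 AM–3:59 PM = 6 h 47 min; less 45 min break → 6 h 2 min
Sat: 6:19 AM–5:47 PM = 11 h 28 min; less 45 min break → 10 h 43 min
Sun: 7:37 AM–2:14 PM = 6 h 37 min; less 45 min break → 5 h 52 min
Total worked: 39 h 37 min = 39.62 h.
Threshold 40 h → overtime 0 h 0 min, regular 39 h 37 min.

Regular 39.62 hours, overtime 0.00 hours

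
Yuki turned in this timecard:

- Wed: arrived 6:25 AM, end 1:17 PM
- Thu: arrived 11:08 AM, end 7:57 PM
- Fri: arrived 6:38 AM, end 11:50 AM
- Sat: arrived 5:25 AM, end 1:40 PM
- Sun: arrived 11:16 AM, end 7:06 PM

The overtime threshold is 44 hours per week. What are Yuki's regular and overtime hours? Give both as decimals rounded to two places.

Wed: 6:25 AM–1:17 PM = 6 h 52 min
Thu: 11:08 AM–7:57 PM = 8 h 49 min
Fri: 6:38 AM–11:50 AM = 5 h 12 min
Sat: 5:25 AM–1:40 PM = 8 h 15 min
Sun: 11:16 AM–7:06 PM = 7 h 50 min
Total worked: 36 h 58 min = 36.97 h.
Threshold 44 h → overtime 0 h 0 min, regular 36 h 58 min.

Regular 36.97 hours, overtime 0.00 hours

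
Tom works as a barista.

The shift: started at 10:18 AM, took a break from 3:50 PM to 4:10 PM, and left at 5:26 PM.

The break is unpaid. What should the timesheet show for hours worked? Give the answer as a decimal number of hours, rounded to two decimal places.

The shift: 10:18 AM–5:26 PM = 7 h 8 min; less 20 min break → 6 h 48 min

6.80 hours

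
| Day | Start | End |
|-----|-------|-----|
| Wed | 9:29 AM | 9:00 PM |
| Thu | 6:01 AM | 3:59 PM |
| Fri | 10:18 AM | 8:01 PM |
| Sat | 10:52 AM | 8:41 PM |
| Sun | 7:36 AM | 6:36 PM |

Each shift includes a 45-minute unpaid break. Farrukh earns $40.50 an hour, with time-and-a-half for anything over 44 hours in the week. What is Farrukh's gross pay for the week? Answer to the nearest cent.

$2041.20

Wed: 9:29 AM–9:00 PM = 11 h 31 min; less 45 min break → 10 h 46 min
Thu: 6:01 AM–3:59 PM = 9 h 58 min; less 45 min break → 9 h 13 min
Fri: 10:18 AM–8:01 PM = 9 h 43 min; less 45 min break → 8 h 58 min
Sat: 10:52 AM–8:41 PM = 9 h 49 min; less 45 min break → 9 h 4 min
Sun: 7:36 AM–6:36 PM = 11 h 0 min; less 45 min break → 10 h 15 min
Total worked: 48 h 16 min = 2896 min.
Regular 44 h 0 min = 2640 min at $40.50/h; overtime 4 h 16 min = 256 min at $60.75/h.
Pay = (2640 × $40.50 + 256 × $60.75) ÷ 60 = $2041.20.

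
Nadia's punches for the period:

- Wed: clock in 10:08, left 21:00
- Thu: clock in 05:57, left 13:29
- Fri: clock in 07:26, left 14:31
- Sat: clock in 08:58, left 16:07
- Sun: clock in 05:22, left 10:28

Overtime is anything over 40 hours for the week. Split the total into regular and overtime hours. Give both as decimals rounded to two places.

Regular 37.73 hours, overtime 0.00 hours

Wed: 10:08–21:00 = 10 h 52 min
Thu: 05:57–13:29 = 7 h 32 min
Fri: 07:26–14:31 = 7 h 5 min
Sat: 08:58–16:07 = 7 h 9 min
Sun: 05:22–10:28 = 5 h 6 min
Total worked: 37 h 44 min = 37.73 h.
Threshold 40 h → overtime 0 h 0 min, regular 37 h 44 min.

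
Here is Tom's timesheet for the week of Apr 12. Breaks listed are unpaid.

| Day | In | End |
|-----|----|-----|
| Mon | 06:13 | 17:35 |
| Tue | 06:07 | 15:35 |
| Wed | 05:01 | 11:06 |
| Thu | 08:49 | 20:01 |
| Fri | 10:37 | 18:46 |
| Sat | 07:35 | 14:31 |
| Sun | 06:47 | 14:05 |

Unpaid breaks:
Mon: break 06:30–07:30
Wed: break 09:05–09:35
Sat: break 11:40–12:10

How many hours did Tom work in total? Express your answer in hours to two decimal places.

58.50 hours

Mon: 06:13–17:35 = 11 h 22 min; less 60 min break → 10 h 22 min
Tue: 06:07–15:35 = 9 h 28 min
Wed: 05:01–11:06 = 6 h 5 min; less 30 min break → 5 h 35 min
Thu: 08:49–20:01 = 11 h 12 min
Fri: 10:37–18:46 = 8 h 9 min
Sat: 07:35–14:31 = 6 h 56 min; less 30 min break → 6 h 26 min
Sun: 06:47–14:05 = 7 h 18 min
Total: 10 h 22 min + 9 h 28 min + 5 h 35 min + 11 h 12 min + 8 h 9 min + 6 h 26 min + 7 h 18 min = 58 h 30 min.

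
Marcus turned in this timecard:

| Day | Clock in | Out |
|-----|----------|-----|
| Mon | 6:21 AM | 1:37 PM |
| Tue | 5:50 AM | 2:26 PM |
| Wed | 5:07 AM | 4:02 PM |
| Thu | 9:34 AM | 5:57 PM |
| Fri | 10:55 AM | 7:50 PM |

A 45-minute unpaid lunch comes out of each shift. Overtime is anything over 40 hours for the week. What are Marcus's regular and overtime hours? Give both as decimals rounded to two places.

Mon: 6:21 AM–1:37 PM = 7 h 16 min; less 45 min break → 6 h 31 min
Tue: 5:50 AM–2:26 PM = 8 h 36 min; less 45 min break → 7 h 51 min
Wed: 5:07 AM–4:02 PM = 10 h 55 min; less 45 min break → 10 h 10 min
Thu: 9:34 AM–5:57 PM = 8 h 23 min; less 45 min break → 7 h 38 min
Fri: 10:55 AM–7:50 PM = 8 h 55 min; less 45 min break → 8 h 10 min
Total worked: 40 h 20 min = 40.33 h.
Threshold 40 h → overtime 0 h 20 min, regular 40 h 0 min.

Regular 40.00 hours, overtime 0.33 hours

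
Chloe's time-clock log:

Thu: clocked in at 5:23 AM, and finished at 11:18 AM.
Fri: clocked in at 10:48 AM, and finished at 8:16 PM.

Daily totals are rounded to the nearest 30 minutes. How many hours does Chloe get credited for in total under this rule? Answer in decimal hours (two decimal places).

15.50 hours

Thu: 5:23 AM–11:18 AM = 5 h 55 min → rounds to 6 h 0 min
Fri: 10:48 AM–8:16 PM = 9 h 28 min → rounds to 9 h 30 min
Total credited: 15 h 30 min.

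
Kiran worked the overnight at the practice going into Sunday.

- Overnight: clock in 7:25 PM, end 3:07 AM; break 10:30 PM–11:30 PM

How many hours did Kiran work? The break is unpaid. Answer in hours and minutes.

6 h 42 min

Overnight: 7:25 PM → midnight = 4 h 35 min; midnight → 3:07 AM = 3 h 7 min; span 7 h 42 min; less 60 min break → 6 h 42 min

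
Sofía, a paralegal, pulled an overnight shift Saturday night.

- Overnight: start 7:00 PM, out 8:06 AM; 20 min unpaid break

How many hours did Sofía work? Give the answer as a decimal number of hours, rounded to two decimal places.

12.77 hours

Overnight: 7:00 PM → midnight = 5 h 0 min; midnight → 8:06 AM = 8 h 6 min; span 13 h 6 min; less 20 min break → 12 h 46 min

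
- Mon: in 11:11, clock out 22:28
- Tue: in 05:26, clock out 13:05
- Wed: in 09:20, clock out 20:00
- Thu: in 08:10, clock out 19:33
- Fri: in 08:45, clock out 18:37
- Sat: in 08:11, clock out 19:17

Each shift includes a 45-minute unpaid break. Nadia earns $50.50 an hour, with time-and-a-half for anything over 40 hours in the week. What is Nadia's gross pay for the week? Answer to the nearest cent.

Mon: 11:11–22:28 = 11 h 17 min; less 45 min break → 10 h 32 min
Tue: 05:26–13:05 = 7 h 39 min; less 45 min break → 6 h 54 min
Wed: 09:20–20:00 = 10 h 40 min; less 45 min break → 9 h 55 min
Thu: 08:10–19:33 = 11 h 23 min; less 45 min break → 10 h 38 min
Fri: 08:45–18:37 = 9 h 52 min; less 45 min break → 9 h 7 min
Sat: 08:11–19:17 = 11 h 6 min; less 45 min break → 10 h 21 min
Total worked: 57 h 27 min = 3447 min.
Regular 40 h 0 min = 2400 min at $50.50/h; overtime 17 h 27 min = 1047 min at $75.75/h.
Pay = (2400 × $50.50 + 1047 × $75.75) ÷ 60 = $3341.84.

$3341.84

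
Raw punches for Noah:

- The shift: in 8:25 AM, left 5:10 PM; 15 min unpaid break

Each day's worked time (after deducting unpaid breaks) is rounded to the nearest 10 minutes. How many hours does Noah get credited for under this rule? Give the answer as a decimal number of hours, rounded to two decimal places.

8.50 hours

The shift: 8:25 AM–5:10 PM = 8 h 45 min − 15 min = 8 h 30 min → rounds to 8 h 30 min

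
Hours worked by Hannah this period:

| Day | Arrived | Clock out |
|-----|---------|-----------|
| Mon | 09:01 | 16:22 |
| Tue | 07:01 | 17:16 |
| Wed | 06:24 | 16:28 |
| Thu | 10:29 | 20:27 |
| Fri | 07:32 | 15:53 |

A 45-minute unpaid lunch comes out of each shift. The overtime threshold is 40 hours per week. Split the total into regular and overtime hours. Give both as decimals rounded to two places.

Regular 40.00 hours, overtime 2.23 hours

Mon: 09:01–16:22 = 7 h 21 min; less 45 min break → 6 h 36 min
Tue: 07:01–17:16 = 10 h 15 min; less 45 min break → 9 h 30 min
Wed: 06:24–16:28 = 10 h 4 min; less 45 min break → 9 h 19 min
Thu: 10:29–20:27 = 9 h 58 min; less 45 min break → 9 h 13 min
Fri: 07:32–15:53 = 8 h 21 min; less 45 min break → 7 h 36 min
Total worked: 42 h 14 min = 42.23 h.
Threshold 40 h → overtime 2 h 14 min, regular 40 h 0 min.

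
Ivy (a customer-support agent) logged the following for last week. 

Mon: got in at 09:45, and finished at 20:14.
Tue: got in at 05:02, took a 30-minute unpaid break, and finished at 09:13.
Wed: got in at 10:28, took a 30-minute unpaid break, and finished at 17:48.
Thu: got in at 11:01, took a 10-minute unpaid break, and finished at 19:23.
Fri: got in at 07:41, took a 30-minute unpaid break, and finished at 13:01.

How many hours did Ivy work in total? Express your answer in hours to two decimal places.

34.03 hours

Mon: 09:45–20:14 = 10 h 29 min
Tue: 05:02–09:13 = 4 h 11 min; less 30 min break → 3 h 41 min
Wed: 10:28–17:48 = 7 h 20 min; less 30 min break → 6 h 50 min
Thu: 11:01–19:23 = 8 h 22 min; less 10 min break → 8 h 12 min
Fri: 07:41–13:01 = 5 h 20 min; less 30 min break → 4 h 50 min
Total: 10 h 29 min + 3 h 41 min + 6 h 50 min + 8 h 12 min + 4 h 50 min = 34 h 2 min.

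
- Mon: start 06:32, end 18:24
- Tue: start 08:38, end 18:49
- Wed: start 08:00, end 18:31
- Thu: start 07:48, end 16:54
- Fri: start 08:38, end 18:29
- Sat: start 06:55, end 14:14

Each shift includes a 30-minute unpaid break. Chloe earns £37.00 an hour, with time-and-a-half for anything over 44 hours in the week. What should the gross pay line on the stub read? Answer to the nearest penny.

£2284.75

Mon: 06:32–18:24 = 11 h 52 min; less 30 min break → 11 h 22 min
Tue: 08:38–18:49 = 10 h 11 min; less 30 min break → 9 h 41 min
Wed: 08:00–18:31 = 10 h 31 min; less 30 min break → 10 h 1 min
Thu: 07:48–16:54 = 9 h 6 min; less 30 min break → 8 h 36 min
Fri: 08:38–18:29 = 9 h 51 min; less 30 min break → 9 h 21 min
Sat: 06:55–14:14 = 7 h 19 min; less 30 min break → 6 h 49 min
Total worked: 55 h 50 min = 3350 min.
Regular 44 h 0 min = 2640 min at £37.00/h; overtime 11 h 50 min = 710 min at £55.50/h.
Pay = (2640 × £37.00 + 710 × £55.50) ÷ 60 = £2284.75.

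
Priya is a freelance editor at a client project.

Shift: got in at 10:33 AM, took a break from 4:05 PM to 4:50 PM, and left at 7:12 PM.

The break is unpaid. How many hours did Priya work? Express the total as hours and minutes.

7 h 54 min

Shift: 10:33 AM–7:12 PM = 8 h 39 min; less 45 min break → 7 h 54 min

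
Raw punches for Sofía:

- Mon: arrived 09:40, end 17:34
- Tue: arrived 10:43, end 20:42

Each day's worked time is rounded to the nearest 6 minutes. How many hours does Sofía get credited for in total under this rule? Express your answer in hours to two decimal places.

Mon: 09:40–17:34 = 7 h 54 min → rounds to 7 h 54 min
Tue: 10:43–20:42 = 9 h 59 min → rounds to 10 h 0 min
Total credited: 17 h 54 min.

17.90 hours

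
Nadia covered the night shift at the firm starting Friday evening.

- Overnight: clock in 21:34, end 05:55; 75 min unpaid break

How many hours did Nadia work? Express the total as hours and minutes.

Overnight: 21:34 → midnight = 2 h 26 min; midnight → 05:55 = 5 h 55 min; span 8 h 21 min; less 75 min break → 7 h 6 min

7 h 6 min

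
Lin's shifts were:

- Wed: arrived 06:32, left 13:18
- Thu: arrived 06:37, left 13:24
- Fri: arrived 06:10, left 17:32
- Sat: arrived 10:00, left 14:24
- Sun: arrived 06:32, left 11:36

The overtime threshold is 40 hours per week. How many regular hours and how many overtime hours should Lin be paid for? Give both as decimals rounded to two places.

Wed: 06:32–13:18 = 6 h 46 min
Thu: 06:37–13:24 = 6 h 47 min
Fri: 06:10–17:32 = 11 h 22 min
Sat: 10:00–14:24 = 4 h 24 min
Sun: 06:32–11:36 = 5 h 4 min
Total worked: 34 h 23 min = 34.38 h.
Threshold 40 h → overtime 0 h 0 min, regular 34 h 23 min.

Regular 34.38 hours, overtime 0.00 hours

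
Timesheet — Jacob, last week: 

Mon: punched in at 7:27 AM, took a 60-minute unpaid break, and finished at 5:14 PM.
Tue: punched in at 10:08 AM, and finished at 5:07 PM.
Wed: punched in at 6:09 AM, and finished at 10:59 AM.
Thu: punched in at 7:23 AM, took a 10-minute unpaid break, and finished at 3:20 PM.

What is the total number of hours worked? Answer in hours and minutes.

28 h 23 min

Mon: 7:27 AM–5:14 PM = 9 h 47 min; less 60 min break → 8 h 47 min
Tue: 10:08 AM–5:07 PM = 6 h 59 min
Wed: 6:09 AM–10:59 AM = 4 h 50 min
Thu: 7:23 AM–3:20 PM = 7 h 57 min; less 10 min break → 7 h 47 min
Total: 8 h 47 min + 6 h 59 min + 4 h 50 min + 7 h 47 min = 28 h 23 min.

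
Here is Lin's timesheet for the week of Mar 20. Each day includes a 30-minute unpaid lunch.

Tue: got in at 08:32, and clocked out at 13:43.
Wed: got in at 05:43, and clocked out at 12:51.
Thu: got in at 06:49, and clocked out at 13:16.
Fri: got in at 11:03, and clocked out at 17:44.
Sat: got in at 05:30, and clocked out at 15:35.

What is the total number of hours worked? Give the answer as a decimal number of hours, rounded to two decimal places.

33.03 hours

Tue: 08:32–13:43 = 5 h 11 min; less 30 min break → 4 h 41 min
Wed: 05:43–12:51 = 7 h 8 min; less 30 min break → 6 h 38 min
Thu: 06:49–13:16 = 6 h 27 min; less 30 min break → 5 h 57 min
Fri: 11:03–17:44 = 6 h 41 min; less 30 min break → 6 h 11 min
Sat: 05:30–15:35 = 10 h 5 min; less 30 min break → 9 h 35 min
Total: 4 h 41 min + 6 h 38 min + 5 h 57 min + 6 h 11 min + 9 h 35 min = 33 h 2 min.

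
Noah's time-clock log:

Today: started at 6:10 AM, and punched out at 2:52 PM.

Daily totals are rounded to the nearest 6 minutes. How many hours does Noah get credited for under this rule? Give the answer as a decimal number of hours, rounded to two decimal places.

8.70 hours

Today: 6:10 AM–2:52 PM = 8 h 42 min → rounds to 8 h 42 min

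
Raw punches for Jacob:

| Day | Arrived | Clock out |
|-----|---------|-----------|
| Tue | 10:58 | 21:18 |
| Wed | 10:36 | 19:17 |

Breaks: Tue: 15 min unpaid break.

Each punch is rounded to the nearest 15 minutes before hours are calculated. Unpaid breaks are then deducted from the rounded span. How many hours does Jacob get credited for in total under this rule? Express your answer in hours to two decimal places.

Tue: in 10:58→11:00, out 21:18→21:15; 10 h 15 min − 15 min = 10 h 0 min
Wed: in 10:36→10:30, out 19:17→19:15; 8 h 45 min
Total credited: 18 h 45 min.

18.75 hours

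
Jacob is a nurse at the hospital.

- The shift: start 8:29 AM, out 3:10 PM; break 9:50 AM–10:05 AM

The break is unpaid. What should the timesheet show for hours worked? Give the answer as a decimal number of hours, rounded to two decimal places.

6.43 hours

The shift: 8:29 AM–3:10 PM = 6 h 41 min; less 15 min break → 6 h 26 min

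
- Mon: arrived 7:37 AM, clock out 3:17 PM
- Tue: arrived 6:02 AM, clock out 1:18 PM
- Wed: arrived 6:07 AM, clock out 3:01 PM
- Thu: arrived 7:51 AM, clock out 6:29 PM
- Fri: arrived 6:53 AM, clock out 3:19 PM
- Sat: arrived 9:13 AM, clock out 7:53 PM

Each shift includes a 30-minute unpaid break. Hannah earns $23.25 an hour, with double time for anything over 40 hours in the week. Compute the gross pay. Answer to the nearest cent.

$1421.35

Mon: 7:37 AM–3:17 PM = 7 h 40 min; less 30 min break → 7 h 10 min
Tue: 6:02 AM–1:18 PM = 7 h 16 min; less 30 min break → 6 h 46 min
Wed: 6:07 AM–3:01 PM = 8 h 54 min; less 30 min break → 8 h 24 min
Thu: 7:51 AM–6:29 PM = 10 h 38 min; less 30 min break → 10 h 8 min
Fri: 6:53 AM–3:19 PM = 8 h 26 min; less 30 min break → 7 h 56 min
Sat: 9:13 AM–7:53 PM = 10 h 40 min; less 30 min break → 10 h 10 min
Total worked: 50 h 34 min = 3034 min.
Regular 40 h 0 min = 2400 min at $23.25/h; overtime 10 h 34 min = 634 min at $46.50/h.
Pay = (2400 × $23.25 + 634 × $46.50) ÷ 60 = $1421.35.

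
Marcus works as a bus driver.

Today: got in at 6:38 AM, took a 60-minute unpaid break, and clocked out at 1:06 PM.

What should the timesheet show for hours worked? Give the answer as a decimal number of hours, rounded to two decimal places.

5.47 hours

Today: 6:38 AM–1:06 PM = 6 h 28 min; less 60 min break → 5 h 28 min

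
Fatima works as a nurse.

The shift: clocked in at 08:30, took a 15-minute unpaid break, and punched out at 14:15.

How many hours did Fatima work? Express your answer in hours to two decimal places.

The shift: 08:30–14:15 = 5 h 45 min; less 15 min break → 5 h 30 min

5.50 hours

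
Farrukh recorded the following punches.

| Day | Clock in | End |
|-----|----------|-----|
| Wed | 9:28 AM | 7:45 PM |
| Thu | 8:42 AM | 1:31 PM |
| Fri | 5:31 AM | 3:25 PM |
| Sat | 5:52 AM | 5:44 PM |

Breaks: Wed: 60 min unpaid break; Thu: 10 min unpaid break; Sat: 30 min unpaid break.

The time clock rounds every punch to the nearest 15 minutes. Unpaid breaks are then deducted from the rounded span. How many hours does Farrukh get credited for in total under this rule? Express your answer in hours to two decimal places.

Wed: in 9:28 AM→9:30 AM, out 7:45 PM→7:45 PM; 10 h 15 min − 60 min = 9 h 15 min
Thu: in 8:42 AM→8:45 AM, out 1:31 PM→1:30 PM; 4 h 45 min − 10 min = 4 h 35 min
Fri: in 5:31 AM→5:30 AM, out 3:25 PM→3:30 PM; 10 h 0 min
Sat: in 5:52 AM→5:45 AM, out 5:44 PM→5:45 PM; 12 h 0 min − 30 min = 11 h 30 min
Total credited: 35 h 20 min.

35.33 hours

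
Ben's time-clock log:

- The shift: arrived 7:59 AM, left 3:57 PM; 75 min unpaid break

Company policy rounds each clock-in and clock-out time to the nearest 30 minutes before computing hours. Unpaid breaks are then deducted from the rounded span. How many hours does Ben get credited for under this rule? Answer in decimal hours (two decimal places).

6.75 hours

The shift: in 7:59 AM→8:00 AM, out 3:57 PM→4:00 PM; 8 h 0 min − 75 min = 6 h 45 min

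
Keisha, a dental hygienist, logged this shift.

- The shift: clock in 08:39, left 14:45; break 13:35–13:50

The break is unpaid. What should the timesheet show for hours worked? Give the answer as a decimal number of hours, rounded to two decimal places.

The shift: 08:39–14:45 = 6 h 6 min; less 15 min break → 5 h 51 min

5.85 hours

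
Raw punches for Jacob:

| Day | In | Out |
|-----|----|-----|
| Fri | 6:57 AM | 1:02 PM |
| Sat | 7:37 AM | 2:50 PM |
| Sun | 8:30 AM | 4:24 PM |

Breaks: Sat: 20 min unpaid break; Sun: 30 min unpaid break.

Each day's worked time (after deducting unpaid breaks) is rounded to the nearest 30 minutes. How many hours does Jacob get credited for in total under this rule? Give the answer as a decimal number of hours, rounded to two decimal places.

20.50 hours

Fri: 6:57 AM–1:02 PM = 6 h 5 min → rounds to 6 h 0 min
Sat: 7:37 AM–2:50 PM = 7 h 13 min − 20 min = 6 h 53 min → rounds to 7 h 0 min
Sun: 8:30 AM–4:24 PM = 7 h 54 min − 30 min = 7 h 24 min → rounds to 7 h 30 min
Total credited: 20 h 30 min.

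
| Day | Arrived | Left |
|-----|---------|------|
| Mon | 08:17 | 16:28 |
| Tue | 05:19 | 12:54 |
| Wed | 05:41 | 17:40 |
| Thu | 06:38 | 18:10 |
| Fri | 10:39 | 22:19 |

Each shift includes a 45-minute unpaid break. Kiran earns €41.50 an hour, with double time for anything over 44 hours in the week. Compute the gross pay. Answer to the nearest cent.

Mon: 08:17–16:28 = 8 h 11 min; less 45 min break → 7 h 26 min
Tue: 05:19–12:54 = 7 h 35 min; less 45 min break → 6 h 50 min
Wed: 05:41–17:40 = 11 h 59 min; less 45 min break → 11 h 14 min
Thu: 06:38–18:10 = 11 h 32 min; less 45 min break → 10 h 47 min
Fri: 10:39–22:19 = 11 h 40 min; less 45 min break → 10 h 55 min
Total worked: 47 h 12 min = 2832 min.
Regular 44 h 0 min = 2640 min at €41.50/h; overtime 3 h 12 min = 192 min at €83.00/h.
Pay = (2640 × €41.50 + 192 × €83.00) ÷ 60 = €2091.60.

€2091.60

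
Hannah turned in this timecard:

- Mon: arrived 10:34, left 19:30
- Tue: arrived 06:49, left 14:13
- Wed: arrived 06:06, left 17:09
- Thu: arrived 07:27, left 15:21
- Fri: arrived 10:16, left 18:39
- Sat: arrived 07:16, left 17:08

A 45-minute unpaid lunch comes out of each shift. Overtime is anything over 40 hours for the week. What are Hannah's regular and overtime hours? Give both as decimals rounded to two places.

Regular 40.00 hours, overtime 9.03 hours

Mon: 10:34–19:30 = 8 h 56 min; less 45 min break → 8 h 11 min
Tue: 06:49–14:13 = 7 h 24 min; less 45 min break → 6 h 39 min
Wed: 06:06–17:09 = 11 h 3 min; less 45 min break → 10 h 18 min
Thu: 07:27–15:21 = 7 h 54 min; less 45 min break → 7 h 9 min
Fri: 10:16–18:39 = 8 h 23 min; less 45 min break → 7 h 38 min
Sat: 07:16–17:08 = 9 h 52 min; less 45 min break → 9 h 7 min
Total worked: 49 h 2 min = 49.03 h.
Threshold 40 h → overtime 9 h 2 min, regular 40 h 0 min.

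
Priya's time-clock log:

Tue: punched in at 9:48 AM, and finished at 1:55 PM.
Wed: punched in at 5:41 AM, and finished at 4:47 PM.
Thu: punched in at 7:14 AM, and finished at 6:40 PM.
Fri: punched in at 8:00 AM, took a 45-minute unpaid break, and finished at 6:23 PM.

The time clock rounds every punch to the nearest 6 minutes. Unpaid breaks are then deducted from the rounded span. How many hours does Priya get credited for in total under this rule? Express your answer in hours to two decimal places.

36.35 hours

Tue: in 9:48 AM→9:48 AM, out 1:55 PM→1:54 PM; 4 h 6 min
Wed: in 5:41 AM→5:42 AM, out 4:47 PM→4:48 PM; 11 h 6 min
Thu: in 7:14 AM→7:12 AM, out 6:40 PM→6:42 PM; 11 h 30 min
Fri: in 8:00 AM→8:00 AM, out 6:23 PM→6:24 PM; 10 h 24 min − 45 min = 9 h 39 min
Total credited: 36 h 21 min.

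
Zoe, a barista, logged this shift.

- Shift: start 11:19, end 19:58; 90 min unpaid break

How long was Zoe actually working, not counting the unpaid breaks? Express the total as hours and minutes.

Shift: 11:19–19:58 = 8 h 39 min; less 90 min break → 7 h 9 min

7 h 9 min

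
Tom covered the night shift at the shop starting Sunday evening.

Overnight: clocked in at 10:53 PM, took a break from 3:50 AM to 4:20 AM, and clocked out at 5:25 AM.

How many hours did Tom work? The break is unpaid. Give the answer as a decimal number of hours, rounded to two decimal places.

Overnight: 10:53 PM → midnight = 1 h 7 min; midnight → 5:25 AM = 5 h 25 min; span 6 h 32 min; less 30 min break → 6 h 2 min

6.03 hours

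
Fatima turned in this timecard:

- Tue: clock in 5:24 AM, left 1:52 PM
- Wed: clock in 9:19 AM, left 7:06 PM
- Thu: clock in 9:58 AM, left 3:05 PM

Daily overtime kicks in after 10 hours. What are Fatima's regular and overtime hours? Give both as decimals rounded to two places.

Tue: 5:24 AM–1:52 PM = 8 h 28 min
Wed: 9:19 AM–7:06 PM = 9 h 47 min
Thu: 9:58 AM–3:05 PM = 5 h 7 min
Tue reg 8 h 28 min / OT 0 h 0 min; Wed reg 9 h 47 min / OT 0 h 0 min; Thu reg 5 h 7 min / OT 0 h 0 min.
Totals: regular 23 h 22 min, overtime 0 h 0 min.

Regular 23.37 hours, overtime 0.00 hours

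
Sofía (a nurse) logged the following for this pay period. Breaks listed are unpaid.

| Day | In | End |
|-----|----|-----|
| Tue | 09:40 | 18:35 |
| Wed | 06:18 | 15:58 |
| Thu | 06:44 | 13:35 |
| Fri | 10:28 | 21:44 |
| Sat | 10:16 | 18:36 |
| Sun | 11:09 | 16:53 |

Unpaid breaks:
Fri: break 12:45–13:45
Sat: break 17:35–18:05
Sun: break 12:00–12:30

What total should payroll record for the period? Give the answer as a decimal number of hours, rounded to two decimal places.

Tue: 09:40–18:35 = 8 h 55 min
Wed: 06:18–15:58 = 9 h 40 min
Thu: 06:44–13:35 = 6 h 51 min
Fri: 10:28–21:44 = 11 h 16 min; less 60 min break → 10 h 16 min
Sat: 10:16–18:36 = 8 h 20 min; less 30 min break → 7 h 50 min
Sun: 11:09–16:53 = 5 h 44 min; less 30 min break → 5 h 14 min
Total: 8 h 55 min + 9 h 40 min + 6 h 51 min + 10 h 16 min + 7 h 50 min + 5 h 14 min = 48 h 46 min.

48.77 hours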